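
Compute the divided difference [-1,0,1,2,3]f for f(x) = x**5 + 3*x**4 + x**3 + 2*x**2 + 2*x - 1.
8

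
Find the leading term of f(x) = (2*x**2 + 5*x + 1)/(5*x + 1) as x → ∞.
2*x/5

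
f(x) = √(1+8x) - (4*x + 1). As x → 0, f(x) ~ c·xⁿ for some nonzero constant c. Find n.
2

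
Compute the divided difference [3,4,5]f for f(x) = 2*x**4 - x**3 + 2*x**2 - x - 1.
184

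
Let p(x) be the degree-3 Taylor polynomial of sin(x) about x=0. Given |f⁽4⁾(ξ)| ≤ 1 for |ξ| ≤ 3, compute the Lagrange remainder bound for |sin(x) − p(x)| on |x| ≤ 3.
27/8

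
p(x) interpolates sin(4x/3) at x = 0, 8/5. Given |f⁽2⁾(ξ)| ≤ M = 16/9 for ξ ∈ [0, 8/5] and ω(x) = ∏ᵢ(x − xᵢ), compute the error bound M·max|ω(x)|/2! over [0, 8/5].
128/225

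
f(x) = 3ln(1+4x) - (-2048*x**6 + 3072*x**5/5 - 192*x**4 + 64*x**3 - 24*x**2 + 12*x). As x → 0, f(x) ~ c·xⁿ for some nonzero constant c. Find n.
7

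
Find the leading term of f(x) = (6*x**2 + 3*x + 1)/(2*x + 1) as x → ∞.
3*x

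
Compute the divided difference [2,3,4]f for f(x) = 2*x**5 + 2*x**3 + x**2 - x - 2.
589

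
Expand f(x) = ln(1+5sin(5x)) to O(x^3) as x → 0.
25*x - 625*x**2/2 + O(x**3)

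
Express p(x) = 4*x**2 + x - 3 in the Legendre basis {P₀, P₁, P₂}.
(-5/3)P₀ + P₁ + (8/3)P₂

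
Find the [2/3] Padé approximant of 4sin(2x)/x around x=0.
(8 - 56*x**2/15)/(x**2/5 + 1)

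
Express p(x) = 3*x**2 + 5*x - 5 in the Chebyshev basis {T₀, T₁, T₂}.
(-7/2)T₀ + (5)T₁ + (3/2)T₂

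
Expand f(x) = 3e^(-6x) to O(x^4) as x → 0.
3 - 18*x + 54*x**2 - 108*x**3 + O(x**4)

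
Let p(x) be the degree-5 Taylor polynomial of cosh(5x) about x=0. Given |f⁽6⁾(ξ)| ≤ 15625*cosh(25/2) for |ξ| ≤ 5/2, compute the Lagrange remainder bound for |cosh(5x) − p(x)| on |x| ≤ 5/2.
48828125*cosh(25/2)/9216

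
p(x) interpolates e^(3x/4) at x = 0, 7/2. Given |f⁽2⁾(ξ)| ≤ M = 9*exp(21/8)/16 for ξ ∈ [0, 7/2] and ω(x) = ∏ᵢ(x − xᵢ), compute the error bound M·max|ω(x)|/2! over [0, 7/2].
441*exp(21/8)/512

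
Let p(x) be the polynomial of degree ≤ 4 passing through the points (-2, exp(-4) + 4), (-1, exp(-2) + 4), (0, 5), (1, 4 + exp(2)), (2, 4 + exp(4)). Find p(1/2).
(-20*exp(2) + 3 + (-5*exp(4) + 60*exp(2) + 602)*exp(4))*exp(-4)/128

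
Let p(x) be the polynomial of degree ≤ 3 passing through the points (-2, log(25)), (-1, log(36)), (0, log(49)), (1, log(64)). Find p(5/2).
log(3101843146481947279097856*1071875**(1/8)*2**(1/4)*3**(7/8)/598691348064270045003125)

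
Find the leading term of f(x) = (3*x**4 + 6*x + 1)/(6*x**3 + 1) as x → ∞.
x/2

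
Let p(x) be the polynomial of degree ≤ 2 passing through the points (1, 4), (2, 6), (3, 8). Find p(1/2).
3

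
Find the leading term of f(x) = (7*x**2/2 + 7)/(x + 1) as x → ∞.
7*x/2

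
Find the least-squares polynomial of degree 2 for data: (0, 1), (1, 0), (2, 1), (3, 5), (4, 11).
36/35 + (-33/14)x + (17/14)x²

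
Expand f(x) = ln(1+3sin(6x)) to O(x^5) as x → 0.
18*x - 162*x**2 + 1836*x**3 - 24300*x**4 + O(x**5)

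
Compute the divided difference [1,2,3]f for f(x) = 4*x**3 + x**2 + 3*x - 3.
25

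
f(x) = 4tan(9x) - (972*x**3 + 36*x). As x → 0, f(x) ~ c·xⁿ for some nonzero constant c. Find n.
5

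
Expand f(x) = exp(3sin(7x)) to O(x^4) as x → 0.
1 + 21*x + 441*x**2/2 + 1372*x**3 + O(x**4)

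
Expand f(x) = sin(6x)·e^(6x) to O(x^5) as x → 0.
6*x + 36*x**2 + 72*x**3 + O(x**5)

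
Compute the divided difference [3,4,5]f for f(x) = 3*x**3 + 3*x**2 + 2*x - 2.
39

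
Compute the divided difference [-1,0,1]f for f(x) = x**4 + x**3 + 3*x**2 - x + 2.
4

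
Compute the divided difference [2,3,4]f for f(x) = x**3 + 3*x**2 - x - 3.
12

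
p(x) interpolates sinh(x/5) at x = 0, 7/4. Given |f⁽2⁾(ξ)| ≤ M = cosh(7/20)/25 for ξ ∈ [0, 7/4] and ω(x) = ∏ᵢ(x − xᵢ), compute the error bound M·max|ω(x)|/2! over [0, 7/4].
49*cosh(7/20)/3200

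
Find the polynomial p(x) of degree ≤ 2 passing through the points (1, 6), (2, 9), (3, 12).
3*x + 3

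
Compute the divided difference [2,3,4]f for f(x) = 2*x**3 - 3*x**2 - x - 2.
15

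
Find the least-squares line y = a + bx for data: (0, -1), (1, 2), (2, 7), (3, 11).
a = -7/5, b = 41/10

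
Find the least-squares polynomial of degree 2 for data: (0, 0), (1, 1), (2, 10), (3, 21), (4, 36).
-18/35 + (22/35)x + (15/7)x²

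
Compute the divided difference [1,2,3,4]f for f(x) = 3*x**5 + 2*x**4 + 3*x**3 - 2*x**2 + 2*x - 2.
218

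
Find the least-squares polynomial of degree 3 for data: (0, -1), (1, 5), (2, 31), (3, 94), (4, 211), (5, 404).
-73/63 + (1255/378)x + (53/252)x² + (331/108)x³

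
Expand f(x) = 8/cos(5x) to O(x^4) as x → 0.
8 + 100*x**2 + O(x**4)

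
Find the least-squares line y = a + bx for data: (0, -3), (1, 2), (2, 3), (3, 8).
a = -13/5, b = 17/5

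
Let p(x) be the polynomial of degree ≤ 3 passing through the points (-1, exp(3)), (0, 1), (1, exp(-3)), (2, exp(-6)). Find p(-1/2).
(-5*exp(3) + 1 + 5*(3 + exp(3))*exp(6))*exp(-6)/16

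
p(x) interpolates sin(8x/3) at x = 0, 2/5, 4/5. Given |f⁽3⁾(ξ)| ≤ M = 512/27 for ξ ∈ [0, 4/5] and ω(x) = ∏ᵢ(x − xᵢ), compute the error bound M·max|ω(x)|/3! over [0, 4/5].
4096*sqrt(3)/91125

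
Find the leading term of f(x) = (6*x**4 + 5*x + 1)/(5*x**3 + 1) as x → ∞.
6*x/5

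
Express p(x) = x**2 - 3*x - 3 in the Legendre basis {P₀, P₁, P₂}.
(-8/3)P₀ + (-3)P₁ + (2/3)P₂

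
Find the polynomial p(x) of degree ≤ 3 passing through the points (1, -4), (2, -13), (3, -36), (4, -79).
-x**3 - x**2 + x - 3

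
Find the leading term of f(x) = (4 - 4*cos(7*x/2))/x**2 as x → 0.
49/2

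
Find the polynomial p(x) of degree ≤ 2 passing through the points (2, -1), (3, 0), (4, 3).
x**2 - 4*x + 3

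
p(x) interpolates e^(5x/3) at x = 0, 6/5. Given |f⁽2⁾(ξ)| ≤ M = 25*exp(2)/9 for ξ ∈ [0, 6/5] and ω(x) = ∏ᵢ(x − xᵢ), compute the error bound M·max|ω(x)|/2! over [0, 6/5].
exp(2)/2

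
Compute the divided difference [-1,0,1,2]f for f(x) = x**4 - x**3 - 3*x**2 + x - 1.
1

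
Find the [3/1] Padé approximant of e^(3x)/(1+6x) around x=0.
(1179*x**3/232 + 513*x**2/116 + 351*x/116 + 1)/(699*x/116 + 1)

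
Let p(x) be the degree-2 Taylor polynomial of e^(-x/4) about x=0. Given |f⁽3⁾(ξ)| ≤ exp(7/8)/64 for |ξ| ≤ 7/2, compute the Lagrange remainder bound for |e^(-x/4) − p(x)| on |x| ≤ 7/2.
343*exp(7/8)/3072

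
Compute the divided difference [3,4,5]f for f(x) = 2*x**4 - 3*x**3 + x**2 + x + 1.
159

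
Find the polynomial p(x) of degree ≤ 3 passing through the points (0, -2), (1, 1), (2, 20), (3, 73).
3*x**3 - x**2 + x - 2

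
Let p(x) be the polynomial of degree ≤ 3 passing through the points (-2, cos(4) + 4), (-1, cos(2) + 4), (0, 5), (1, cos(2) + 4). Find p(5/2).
-125/16 + 15*cos(2) - 35*cos(4)/16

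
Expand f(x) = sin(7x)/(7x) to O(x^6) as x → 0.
1 - 49*x**2/6 + 2401*x**4/120 + O(x**6)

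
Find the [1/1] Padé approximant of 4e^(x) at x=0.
(2*x + 4)/(1 - x/2)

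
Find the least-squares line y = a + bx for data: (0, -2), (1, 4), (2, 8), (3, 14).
a = -9/5, b = 26/5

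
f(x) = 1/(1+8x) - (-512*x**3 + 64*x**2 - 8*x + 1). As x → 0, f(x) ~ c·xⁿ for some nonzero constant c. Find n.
4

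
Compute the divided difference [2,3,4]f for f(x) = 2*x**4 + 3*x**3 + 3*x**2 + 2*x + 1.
140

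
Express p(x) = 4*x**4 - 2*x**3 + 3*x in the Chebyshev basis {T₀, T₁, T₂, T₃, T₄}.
(3/2)T₀ + (3/2)T₁ + (2)T₂ + (-1/2)T₃ + (1/2)T₄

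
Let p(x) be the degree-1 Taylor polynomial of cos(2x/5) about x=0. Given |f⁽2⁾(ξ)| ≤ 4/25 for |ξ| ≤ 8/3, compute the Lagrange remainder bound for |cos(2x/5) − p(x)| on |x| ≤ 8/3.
128/225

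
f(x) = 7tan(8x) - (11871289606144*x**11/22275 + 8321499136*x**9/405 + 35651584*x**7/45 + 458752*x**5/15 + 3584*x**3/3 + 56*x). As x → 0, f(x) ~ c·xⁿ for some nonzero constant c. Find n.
13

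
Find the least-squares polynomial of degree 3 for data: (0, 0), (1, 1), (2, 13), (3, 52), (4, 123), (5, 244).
1/42 + (-397/252)x + (29/84)x² + (35/18)x³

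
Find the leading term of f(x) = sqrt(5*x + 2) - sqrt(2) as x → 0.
5*sqrt(2)*x/4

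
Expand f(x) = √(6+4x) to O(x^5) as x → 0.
sqrt(6) + sqrt(6)*x/3 - sqrt(6)*x**2/18 + sqrt(6)*x**3/54 - 5*sqrt(6)*x**4/648 + O(x**5)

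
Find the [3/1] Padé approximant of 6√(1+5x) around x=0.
(-375*x**3/32 + 225*x**2/8 + 135*x/4 + 6)/(25*x/8 + 1)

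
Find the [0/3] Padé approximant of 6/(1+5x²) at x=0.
6/(5*x**2 + 1)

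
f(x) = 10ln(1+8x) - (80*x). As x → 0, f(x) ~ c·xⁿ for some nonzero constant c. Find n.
2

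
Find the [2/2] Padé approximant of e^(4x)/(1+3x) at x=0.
(104*x**2/33 + 28*x/11 + 1)/(-112*x**2/33 + 17*x/11 + 1)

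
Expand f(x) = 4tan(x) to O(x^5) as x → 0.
4*x + 4*x**3/3 + O(x**5)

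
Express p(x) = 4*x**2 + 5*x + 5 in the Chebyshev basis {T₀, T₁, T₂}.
(7)T₀ + (5)T₁ + (2)T₂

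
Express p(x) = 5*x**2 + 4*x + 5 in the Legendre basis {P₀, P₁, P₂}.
(20/3)P₀ + (4)P₁ + (10/3)P₂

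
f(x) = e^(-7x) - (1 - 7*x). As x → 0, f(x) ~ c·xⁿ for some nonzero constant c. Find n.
2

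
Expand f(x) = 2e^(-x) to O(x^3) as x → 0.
2 - 2*x + x**2 + O(x**3)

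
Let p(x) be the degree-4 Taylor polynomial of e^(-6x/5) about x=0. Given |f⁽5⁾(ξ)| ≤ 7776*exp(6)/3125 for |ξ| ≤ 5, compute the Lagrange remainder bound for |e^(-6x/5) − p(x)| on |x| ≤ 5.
324*exp(6)/5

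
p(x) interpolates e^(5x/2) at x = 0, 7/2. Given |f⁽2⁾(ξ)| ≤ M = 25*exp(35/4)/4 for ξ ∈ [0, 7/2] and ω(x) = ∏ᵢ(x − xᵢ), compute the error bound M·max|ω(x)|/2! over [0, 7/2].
1225*exp(35/4)/128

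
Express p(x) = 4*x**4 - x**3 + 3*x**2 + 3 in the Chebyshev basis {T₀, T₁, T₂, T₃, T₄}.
(6)T₀ + (-3/4)T₁ + (7/2)T₂ + (-1/4)T₃ + (1/2)T₄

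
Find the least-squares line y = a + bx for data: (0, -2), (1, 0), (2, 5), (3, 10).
a = -29/10, b = 41/10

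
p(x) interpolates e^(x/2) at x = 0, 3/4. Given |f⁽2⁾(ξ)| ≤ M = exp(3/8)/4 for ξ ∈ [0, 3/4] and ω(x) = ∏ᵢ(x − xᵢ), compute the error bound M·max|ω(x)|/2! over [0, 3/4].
9*exp(3/8)/512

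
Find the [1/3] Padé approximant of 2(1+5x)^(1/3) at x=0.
(25*x/3 + 2)/(125*x**3/81 - 25*x**2/18 + 5*x/2 + 1)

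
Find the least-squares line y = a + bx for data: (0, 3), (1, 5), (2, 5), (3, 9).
a = 14/5, b = 9/5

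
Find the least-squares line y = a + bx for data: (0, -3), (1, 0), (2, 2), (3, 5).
a = -29/10, b = 13/5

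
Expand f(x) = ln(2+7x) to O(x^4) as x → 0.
log(2) + 7*x/2 - 49*x**2/8 + 343*x**3/24 + O(x**4)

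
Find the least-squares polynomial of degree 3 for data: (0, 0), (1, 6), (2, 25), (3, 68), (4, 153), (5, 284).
1/6 + (101/36)x + (2/3)x² + (73/36)x³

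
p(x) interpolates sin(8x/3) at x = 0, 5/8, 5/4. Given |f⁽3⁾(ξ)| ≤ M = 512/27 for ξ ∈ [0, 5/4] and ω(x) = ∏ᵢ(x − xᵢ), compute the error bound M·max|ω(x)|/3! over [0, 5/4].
125*sqrt(3)/729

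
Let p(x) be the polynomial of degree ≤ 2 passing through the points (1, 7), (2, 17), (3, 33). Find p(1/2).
17/4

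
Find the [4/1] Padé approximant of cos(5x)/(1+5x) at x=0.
(625*x**4/24 - 25*x**2/2 + 1)/(5*x + 1)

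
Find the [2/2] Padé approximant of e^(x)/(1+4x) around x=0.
(169*x**2/972 + 109*x/162 + 1)/(-1271*x**2/972 + 595*x/162 + 1)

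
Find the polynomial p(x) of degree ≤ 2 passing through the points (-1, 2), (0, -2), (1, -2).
2*x**2 - 2*x - 2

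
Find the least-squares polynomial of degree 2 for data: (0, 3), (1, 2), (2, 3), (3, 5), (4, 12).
113/35 + (-193/70)x + (17/14)x²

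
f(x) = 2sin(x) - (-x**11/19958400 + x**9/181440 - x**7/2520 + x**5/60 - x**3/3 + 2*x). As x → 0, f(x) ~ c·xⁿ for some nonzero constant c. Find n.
13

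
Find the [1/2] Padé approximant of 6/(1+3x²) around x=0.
6/(3*x**2 + 1)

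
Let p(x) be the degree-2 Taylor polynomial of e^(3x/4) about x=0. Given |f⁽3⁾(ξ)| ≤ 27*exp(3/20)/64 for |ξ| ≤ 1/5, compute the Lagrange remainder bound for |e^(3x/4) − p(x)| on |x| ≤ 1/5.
9*exp(3/20)/16000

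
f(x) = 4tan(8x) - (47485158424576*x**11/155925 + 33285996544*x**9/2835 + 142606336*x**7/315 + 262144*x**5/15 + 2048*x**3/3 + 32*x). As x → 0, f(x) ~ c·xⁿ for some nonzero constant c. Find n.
13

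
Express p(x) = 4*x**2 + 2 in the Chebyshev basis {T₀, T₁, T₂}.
(4)T₀ + (2)T₂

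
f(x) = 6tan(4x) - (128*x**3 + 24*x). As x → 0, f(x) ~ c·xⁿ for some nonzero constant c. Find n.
5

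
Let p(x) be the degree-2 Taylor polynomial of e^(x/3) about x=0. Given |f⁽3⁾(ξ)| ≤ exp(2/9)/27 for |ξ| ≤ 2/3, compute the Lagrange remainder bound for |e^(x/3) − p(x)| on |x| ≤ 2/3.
4*exp(2/9)/2187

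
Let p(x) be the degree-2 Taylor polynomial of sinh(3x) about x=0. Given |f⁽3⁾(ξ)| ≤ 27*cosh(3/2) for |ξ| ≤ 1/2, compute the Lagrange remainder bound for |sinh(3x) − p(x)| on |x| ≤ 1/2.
9*cosh(3/2)/16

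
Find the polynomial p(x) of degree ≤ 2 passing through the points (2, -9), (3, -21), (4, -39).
-3*x**2 + 3*x - 3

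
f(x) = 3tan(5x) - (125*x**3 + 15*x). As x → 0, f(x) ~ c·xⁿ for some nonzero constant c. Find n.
5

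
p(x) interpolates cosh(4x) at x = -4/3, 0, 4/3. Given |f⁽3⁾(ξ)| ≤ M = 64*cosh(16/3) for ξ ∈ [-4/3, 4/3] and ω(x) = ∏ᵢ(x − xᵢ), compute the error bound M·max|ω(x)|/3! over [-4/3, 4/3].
4096*sqrt(3)*cosh(16/3)/729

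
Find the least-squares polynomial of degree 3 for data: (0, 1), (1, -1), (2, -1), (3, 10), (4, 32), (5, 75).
131/126 + (-1649/756)x + (-127/126)x² + (95/108)x³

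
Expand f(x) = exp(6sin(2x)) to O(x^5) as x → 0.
1 + 12*x + 72*x**2 + 280*x**3 + 768*x**4 + O(x**5)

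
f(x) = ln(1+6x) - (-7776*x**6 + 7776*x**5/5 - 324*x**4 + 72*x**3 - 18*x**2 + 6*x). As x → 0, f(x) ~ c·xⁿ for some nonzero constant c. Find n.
7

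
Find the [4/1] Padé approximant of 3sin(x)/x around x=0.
x**4/40 - x**2/2 + 3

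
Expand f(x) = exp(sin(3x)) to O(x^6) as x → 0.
1 + 3*x + 9*x**2/2 - 81*x**4/8 - 81*x**5/5 + O(x**6)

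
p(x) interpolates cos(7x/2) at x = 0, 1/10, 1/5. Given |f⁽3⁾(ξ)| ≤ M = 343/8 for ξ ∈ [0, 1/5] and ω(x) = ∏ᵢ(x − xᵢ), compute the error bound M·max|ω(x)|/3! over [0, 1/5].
343*sqrt(3)/216000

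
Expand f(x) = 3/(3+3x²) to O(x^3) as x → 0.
1 - x**2 + O(x**3)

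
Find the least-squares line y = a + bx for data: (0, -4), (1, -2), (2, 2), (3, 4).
a = -21/5, b = 14/5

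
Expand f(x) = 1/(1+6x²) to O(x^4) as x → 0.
1 - 6*x**2 + O(x**4)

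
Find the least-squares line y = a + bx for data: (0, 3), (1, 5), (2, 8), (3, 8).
a = 33/10, b = 9/5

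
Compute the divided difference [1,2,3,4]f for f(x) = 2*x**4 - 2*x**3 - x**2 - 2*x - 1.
18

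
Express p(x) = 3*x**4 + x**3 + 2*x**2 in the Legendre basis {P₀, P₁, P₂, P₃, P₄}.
(19/15)P₀ + (3/5)P₁ + (64/21)P₂ + (2/5)P₃ + (24/35)P₄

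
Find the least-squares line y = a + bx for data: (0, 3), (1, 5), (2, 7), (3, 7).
a = 17/5, b = 7/5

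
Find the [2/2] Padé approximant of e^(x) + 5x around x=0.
(-91*x**2/108 + 52*x/9 + 1)/(-x**2/108 - 2*x/9 + 1)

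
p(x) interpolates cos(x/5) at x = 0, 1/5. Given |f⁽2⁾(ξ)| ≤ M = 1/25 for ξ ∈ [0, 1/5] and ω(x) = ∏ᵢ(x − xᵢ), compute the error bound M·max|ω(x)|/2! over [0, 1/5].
1/5000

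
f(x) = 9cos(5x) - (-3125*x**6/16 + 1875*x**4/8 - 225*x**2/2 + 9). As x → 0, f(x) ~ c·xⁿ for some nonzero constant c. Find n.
8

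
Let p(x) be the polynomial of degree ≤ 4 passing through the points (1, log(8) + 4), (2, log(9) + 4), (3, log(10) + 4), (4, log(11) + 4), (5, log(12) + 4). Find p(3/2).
log(9*11**(7/32)*2**(25/128)*3**(19/128)*5**(29/64)/5) + 4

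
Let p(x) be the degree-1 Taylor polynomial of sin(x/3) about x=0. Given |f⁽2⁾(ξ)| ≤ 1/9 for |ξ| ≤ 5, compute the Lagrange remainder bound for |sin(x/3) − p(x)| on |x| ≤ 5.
25/18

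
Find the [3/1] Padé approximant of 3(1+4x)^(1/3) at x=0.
(-64*x**3/27 + 16*x**2/3 + 12*x + 3)/(8*x/3 + 1)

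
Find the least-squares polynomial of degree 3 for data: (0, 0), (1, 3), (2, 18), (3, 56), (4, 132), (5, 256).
(61/42)x + (-13/28)x² + (25/12)x³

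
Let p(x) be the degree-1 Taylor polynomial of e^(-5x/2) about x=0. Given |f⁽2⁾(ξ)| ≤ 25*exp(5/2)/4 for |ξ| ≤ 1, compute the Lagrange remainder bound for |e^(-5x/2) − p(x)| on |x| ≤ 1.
25*exp(5/2)/8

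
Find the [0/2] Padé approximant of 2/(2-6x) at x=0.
1/(1 - 3*x)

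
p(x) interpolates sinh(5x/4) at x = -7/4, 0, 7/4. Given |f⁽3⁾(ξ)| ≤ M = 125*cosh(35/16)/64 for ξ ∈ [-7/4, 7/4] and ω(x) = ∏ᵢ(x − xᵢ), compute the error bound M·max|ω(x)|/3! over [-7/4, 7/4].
42875*sqrt(3)*cosh(35/16)/110592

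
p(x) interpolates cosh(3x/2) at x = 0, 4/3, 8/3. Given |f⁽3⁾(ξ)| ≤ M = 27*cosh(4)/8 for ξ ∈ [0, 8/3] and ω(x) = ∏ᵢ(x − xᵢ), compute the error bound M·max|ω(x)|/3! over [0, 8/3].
8*sqrt(3)*cosh(4)/27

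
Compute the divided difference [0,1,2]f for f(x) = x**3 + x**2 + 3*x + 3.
4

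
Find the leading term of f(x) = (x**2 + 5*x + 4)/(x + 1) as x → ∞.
x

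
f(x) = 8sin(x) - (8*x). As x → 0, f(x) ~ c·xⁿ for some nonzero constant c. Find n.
3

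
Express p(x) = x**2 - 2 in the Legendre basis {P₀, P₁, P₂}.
(-5/3)P₀ + (2/3)P₂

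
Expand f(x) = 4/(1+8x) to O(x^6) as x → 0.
4 - 32*x + 256*x**2 - 2048*x**3 + 16384*x**4 - 131072*x**5 + O(x**6)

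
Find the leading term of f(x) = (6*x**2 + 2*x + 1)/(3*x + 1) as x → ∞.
2*x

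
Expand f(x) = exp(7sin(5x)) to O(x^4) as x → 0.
1 + 35*x + 1225*x**2/2 + 7000*x**3 + O(x**4)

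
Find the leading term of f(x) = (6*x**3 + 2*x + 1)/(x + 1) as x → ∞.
6*x**2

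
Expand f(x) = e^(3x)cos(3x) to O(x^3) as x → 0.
1 + 3*x + O(x**3)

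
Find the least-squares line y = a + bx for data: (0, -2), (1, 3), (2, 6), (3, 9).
a = -7/5, b = 18/5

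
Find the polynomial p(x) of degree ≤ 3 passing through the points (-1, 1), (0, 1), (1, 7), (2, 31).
2*x**3 + 3*x**2 + x + 1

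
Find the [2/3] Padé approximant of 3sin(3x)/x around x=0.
(9 - 189*x**2/20)/(9*x**2/20 + 1)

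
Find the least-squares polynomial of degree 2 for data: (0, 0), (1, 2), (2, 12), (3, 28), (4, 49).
-11/35 + (-6/35)x + (22/7)x²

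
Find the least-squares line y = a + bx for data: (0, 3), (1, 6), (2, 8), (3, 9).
a = 7/2, b = 2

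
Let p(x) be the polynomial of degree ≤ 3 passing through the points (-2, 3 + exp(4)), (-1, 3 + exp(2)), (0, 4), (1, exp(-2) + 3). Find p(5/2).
((-35*exp(4) - 141 + 135*exp(2))*exp(2) + 105)*exp(-2)/16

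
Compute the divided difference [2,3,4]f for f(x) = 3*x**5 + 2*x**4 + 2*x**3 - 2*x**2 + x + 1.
981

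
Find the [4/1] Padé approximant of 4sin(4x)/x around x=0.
512*x**4/15 - 128*x**2/3 + 16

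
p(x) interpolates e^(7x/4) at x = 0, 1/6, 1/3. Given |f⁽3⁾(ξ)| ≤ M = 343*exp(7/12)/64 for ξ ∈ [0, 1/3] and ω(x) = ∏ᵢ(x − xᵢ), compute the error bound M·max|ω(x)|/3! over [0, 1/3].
343*sqrt(3)*exp(7/12)/373248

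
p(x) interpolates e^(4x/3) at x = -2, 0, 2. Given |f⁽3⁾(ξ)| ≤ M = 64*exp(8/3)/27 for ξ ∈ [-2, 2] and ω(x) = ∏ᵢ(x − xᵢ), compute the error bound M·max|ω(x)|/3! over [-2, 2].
512*sqrt(3)*exp(8/3)/729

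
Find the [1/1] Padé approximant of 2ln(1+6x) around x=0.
12*x/(3*x + 1)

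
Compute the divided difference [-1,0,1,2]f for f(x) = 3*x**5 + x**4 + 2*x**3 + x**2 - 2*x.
19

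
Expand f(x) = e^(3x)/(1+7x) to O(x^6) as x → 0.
1 - 4*x + 65*x**2/2 - 223*x**3 + 12515*x**4/8 - 54743*x**5/5 + O(x**6)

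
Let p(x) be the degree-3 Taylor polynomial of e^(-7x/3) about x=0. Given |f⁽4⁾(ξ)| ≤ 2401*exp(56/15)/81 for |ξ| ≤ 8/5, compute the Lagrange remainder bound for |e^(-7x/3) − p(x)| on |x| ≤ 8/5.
1229312*exp(56/15)/151875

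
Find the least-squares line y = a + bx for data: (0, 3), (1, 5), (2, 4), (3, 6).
a = 33/10, b = 4/5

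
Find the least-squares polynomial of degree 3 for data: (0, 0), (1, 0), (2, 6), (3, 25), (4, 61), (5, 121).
1/42 + (-379/252)x + (5/12)x² + (17/18)x³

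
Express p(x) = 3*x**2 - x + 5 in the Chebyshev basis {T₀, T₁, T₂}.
(13/2)T₀ - T₁ + (3/2)T₂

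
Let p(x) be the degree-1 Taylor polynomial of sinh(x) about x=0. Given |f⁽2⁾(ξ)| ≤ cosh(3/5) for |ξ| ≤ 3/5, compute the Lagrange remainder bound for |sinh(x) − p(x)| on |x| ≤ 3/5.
9*cosh(3/5)/50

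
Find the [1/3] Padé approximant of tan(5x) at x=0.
5*x/(1 - 25*x**2/3)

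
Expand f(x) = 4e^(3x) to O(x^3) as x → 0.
4 + 12*x + 18*x**2 + O(x**3)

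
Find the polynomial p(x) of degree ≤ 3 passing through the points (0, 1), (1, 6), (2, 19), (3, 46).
x**3 + x**2 + 3*x + 1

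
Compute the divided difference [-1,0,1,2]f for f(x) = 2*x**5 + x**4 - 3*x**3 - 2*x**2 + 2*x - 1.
9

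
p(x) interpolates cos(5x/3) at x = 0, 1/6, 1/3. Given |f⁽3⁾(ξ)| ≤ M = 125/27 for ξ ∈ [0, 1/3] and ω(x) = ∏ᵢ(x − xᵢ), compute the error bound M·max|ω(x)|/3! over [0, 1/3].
125*sqrt(3)/157464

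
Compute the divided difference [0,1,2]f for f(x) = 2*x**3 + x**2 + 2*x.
7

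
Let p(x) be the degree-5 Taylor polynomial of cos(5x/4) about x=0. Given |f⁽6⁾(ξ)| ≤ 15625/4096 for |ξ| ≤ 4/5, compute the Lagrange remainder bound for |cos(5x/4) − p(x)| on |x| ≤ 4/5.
1/720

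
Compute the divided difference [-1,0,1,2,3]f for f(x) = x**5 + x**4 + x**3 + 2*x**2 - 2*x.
6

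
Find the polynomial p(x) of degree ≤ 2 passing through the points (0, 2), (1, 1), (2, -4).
-2*x**2 + x + 2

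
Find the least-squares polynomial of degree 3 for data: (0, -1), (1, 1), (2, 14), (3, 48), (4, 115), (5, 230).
-74/63 + (773/378)x + (-353/252)x² + (221/108)x³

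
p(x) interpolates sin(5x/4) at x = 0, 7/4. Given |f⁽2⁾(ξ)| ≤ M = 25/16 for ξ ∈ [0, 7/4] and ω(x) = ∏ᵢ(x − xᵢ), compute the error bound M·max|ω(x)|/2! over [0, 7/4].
1225/2048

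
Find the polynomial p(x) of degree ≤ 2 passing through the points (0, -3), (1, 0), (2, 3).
3*x - 3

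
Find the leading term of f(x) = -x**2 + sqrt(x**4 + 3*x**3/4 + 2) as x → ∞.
3*x/8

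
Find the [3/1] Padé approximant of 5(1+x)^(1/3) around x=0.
(-5*x**3/81 + 5*x**2/9 + 5*x + 5)/(2*x/3 + 1)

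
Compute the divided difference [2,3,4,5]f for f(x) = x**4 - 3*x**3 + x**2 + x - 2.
11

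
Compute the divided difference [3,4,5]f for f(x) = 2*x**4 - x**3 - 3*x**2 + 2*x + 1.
179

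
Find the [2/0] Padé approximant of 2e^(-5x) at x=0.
25*x**2 - 10*x + 2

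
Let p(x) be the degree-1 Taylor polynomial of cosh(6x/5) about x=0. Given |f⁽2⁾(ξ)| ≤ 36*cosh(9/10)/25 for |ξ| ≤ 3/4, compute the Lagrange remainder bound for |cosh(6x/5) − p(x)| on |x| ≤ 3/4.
81*cosh(9/10)/200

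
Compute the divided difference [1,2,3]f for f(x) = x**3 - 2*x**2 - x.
4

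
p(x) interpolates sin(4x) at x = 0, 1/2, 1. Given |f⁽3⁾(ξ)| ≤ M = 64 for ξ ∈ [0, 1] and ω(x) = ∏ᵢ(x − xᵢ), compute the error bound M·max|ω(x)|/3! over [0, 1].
8*sqrt(3)/27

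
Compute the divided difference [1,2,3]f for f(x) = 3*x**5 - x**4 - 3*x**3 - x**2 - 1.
226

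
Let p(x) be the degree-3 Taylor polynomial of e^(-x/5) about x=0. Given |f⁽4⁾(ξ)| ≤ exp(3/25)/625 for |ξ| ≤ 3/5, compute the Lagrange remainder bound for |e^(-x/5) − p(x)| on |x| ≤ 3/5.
27*exp(3/25)/3125000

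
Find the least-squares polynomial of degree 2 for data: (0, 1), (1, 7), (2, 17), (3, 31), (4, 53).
47/35 + (88/35)x + (18/7)x²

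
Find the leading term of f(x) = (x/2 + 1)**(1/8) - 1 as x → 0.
x/16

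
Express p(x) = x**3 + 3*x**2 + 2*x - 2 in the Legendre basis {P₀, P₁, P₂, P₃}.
-P₀ + (13/5)P₁ + (2)P₂ + (2/5)P₃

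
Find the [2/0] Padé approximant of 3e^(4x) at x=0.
24*x**2 + 12*x + 3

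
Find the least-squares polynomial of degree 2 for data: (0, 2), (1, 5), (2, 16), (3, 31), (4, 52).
12/7 + (41/35)x + (20/7)x²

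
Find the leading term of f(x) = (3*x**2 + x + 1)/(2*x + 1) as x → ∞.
3*x/2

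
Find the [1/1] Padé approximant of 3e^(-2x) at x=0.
(3 - 3*x)/(x + 1)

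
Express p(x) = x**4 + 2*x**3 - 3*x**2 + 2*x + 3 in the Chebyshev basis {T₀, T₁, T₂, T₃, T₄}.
(15/8)T₀ + (7/2)T₁ - T₂ + (1/2)T₃ + (1/8)T₄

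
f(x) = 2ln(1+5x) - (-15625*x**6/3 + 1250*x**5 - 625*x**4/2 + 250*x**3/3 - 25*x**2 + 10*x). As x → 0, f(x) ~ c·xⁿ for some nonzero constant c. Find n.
7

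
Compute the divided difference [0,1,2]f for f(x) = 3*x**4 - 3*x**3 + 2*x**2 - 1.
14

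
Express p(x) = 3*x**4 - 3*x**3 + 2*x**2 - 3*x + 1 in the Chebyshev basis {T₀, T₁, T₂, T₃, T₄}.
(25/8)T₀ + (-21/4)T₁ + (5/2)T₂ + (-3/4)T₃ + (3/8)T₄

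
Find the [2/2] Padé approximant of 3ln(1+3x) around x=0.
9*x*(3*x + 2)/(2*(3*x**2/2 + 3*x + 1))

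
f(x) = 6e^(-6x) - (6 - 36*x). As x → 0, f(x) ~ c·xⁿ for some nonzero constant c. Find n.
2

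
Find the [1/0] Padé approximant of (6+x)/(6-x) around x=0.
x/3 + 1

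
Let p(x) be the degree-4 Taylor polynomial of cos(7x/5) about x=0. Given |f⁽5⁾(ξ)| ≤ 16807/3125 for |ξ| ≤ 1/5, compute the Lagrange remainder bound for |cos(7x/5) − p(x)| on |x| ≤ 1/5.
16807/1171875000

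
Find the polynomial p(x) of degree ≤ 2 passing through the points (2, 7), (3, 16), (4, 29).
2*x**2 - x + 1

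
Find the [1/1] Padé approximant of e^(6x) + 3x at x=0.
(7*x + 1)/(1 - 2*x)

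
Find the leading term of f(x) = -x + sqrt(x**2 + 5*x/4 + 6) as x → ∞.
5/8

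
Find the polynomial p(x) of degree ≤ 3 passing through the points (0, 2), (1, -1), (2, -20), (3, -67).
-2*x**3 - 2*x**2 + x + 2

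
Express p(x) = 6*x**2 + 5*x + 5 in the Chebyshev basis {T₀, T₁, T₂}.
(8)T₀ + (5)T₁ + (3)T₂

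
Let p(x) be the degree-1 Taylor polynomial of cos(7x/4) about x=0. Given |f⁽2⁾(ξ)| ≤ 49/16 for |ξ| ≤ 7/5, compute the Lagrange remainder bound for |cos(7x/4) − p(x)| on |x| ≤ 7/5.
2401/800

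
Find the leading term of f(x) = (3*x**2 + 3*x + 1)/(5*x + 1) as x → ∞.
3*x/5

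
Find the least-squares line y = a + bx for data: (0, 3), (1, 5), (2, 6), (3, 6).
a = 7/2, b = 1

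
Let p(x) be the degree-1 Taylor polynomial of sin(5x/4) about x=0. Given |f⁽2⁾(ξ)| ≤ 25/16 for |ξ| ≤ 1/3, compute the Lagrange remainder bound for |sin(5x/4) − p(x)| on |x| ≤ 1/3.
25/288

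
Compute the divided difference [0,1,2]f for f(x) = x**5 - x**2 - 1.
14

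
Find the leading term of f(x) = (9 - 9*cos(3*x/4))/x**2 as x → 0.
81/32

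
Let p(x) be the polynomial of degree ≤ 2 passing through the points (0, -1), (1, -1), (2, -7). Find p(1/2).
-1/4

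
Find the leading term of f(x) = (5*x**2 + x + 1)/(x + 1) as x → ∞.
5*x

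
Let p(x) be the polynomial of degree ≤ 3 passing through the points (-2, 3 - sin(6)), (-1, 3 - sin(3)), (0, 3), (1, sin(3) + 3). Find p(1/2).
-sin(6)/16 + 5*sin(3)/8 + 3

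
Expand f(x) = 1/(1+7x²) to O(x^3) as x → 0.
1 - 7*x**2 + O(x**3)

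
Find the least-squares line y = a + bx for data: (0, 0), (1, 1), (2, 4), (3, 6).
a = -2/5, b = 21/10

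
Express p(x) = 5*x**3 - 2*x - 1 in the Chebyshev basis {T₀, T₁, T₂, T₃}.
-T₀ + (7/4)T₁ + (5/4)T₃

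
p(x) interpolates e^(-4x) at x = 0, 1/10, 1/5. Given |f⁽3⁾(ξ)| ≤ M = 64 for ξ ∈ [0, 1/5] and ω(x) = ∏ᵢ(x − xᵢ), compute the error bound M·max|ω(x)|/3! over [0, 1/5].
8*sqrt(3)/3375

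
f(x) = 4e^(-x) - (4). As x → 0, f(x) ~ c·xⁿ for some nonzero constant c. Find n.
1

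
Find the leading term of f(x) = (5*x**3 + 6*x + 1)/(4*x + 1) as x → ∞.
5*x**2/4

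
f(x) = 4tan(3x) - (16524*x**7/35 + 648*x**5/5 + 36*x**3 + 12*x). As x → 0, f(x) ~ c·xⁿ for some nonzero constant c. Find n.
9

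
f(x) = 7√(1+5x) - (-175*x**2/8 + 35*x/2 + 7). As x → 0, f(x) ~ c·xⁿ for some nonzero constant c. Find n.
3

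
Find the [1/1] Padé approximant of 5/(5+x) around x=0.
1/(x/5 + 1)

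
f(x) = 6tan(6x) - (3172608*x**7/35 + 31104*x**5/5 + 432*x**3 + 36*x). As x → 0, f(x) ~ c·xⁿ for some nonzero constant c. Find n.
9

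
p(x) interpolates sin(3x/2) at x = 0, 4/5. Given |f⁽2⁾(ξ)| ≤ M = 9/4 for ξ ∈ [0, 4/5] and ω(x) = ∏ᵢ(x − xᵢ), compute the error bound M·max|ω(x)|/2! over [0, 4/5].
9/50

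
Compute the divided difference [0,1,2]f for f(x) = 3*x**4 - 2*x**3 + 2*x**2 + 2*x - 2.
17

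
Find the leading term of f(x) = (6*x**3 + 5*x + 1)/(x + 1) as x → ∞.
6*x**2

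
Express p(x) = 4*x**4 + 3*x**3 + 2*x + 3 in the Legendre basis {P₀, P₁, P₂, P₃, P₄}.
(19/5)P₀ + (19/5)P₁ + (16/7)P₂ + (6/5)P₃ + (32/35)P₄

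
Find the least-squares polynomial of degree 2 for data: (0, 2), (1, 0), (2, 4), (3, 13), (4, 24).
57/35 + (-221/70)x + (31/14)x²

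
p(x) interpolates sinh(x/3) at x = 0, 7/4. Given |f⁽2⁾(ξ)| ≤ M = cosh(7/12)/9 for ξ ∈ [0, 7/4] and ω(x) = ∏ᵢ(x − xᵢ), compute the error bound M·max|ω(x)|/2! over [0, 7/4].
49*cosh(7/12)/1152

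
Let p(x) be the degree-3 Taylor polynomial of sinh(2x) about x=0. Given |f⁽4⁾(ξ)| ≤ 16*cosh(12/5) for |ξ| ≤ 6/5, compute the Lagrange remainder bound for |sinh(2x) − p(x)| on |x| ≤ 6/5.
864*cosh(12/5)/625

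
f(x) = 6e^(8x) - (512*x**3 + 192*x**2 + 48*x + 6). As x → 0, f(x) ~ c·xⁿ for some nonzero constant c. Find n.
4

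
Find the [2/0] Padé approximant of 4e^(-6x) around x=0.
72*x**2 - 24*x + 4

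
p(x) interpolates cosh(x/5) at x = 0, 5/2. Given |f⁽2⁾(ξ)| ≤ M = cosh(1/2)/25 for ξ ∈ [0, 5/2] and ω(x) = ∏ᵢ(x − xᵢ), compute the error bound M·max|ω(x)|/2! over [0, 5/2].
cosh(1/2)/32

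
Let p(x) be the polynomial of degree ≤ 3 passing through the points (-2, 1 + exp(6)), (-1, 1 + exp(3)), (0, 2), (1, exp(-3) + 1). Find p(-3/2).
(1 + (11 + 15*exp(3) + 5*exp(6))*exp(3))*exp(-3)/16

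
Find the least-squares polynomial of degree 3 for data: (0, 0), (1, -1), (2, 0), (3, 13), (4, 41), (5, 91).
19/126 + (-1219/756)x + (-137/126)x² + (109/108)x³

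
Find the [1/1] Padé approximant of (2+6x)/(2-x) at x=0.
(3*x + 1)/(1 - x/2)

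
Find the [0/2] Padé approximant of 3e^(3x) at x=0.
3/(9*x**2/2 - 3*x + 1)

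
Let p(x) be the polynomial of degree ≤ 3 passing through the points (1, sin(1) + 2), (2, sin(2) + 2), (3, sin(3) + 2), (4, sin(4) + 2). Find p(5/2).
-sin(1)/16 - sin(4)/16 + 9*sin(3)/16 + 9*sin(2)/16 + 2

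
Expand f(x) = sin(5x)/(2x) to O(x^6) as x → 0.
5/2 - 125*x**2/12 + 625*x**4/48 + O(x**6)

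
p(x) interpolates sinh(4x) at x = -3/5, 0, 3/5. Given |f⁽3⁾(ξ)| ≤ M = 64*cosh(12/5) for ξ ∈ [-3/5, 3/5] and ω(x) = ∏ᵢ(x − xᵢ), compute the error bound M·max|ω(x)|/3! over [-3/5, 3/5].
64*sqrt(3)*cosh(12/5)/125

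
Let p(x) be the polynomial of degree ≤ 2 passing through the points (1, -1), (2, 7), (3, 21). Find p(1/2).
-11/4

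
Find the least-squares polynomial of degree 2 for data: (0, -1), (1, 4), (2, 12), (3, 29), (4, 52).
-4/7 + (17/70)x + (45/14)x²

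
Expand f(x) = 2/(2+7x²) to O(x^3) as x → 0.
1 - 7*x**2/2 + O(x**3)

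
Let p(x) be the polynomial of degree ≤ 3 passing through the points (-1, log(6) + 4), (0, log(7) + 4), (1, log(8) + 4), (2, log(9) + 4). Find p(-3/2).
log(192*2**(1/8)*3**(9/16)*7**(13/16)/343) + 4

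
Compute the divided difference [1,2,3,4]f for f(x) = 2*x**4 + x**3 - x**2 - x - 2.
21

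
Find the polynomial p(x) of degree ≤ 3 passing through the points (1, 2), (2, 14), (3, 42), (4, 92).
x**3 + 2*x**2 - x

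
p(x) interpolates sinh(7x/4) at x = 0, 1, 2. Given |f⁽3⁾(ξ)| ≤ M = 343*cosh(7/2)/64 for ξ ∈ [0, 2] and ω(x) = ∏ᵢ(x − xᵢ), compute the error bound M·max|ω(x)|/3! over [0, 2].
343*sqrt(3)*cosh(7/2)/1728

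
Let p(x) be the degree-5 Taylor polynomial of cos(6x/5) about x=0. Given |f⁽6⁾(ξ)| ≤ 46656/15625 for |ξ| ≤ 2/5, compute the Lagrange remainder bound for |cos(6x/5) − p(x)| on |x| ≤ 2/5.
20736/1220703125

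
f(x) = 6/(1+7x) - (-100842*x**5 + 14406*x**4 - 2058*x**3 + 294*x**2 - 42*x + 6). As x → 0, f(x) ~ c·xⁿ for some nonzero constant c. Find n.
6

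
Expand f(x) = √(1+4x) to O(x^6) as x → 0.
1 + 2*x - 2*x**2 + 4*x**3 - 10*x**4 + 28*x**5 + O(x**6)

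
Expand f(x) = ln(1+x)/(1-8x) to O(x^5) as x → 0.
x + 15*x**2/2 + 181*x**3/3 + 5789*x**4/12 + O(x**5)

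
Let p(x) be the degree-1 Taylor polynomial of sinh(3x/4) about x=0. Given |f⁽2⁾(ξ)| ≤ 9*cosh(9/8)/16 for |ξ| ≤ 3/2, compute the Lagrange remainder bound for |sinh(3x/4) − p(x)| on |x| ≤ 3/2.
81*cosh(9/8)/128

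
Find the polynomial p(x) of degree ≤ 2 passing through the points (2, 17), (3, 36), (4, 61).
3*x**2 + 4*x - 3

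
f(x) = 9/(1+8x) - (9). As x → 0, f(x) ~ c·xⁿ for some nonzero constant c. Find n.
1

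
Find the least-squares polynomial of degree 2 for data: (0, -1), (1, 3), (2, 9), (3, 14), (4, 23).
-32/35 + (233/70)x + (9/14)x²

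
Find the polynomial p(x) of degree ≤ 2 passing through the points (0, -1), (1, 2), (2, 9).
2*x**2 + x - 1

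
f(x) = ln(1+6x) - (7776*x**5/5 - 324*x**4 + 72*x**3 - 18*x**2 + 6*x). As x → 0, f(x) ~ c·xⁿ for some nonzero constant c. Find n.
6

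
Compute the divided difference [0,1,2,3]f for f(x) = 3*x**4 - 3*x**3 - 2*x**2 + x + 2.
15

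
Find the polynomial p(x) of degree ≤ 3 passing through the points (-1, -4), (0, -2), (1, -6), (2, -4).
2*x**3 - 3*x**2 - 3*x - 2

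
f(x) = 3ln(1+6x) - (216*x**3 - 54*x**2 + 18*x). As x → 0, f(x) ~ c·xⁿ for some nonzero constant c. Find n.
4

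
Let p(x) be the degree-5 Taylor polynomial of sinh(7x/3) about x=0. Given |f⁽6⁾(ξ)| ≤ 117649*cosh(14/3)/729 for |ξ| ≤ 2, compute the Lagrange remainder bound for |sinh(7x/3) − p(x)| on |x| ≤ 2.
470596*cosh(14/3)/32805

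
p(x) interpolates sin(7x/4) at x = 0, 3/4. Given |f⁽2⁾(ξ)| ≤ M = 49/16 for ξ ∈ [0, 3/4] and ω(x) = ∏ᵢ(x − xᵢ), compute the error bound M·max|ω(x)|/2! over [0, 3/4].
441/2048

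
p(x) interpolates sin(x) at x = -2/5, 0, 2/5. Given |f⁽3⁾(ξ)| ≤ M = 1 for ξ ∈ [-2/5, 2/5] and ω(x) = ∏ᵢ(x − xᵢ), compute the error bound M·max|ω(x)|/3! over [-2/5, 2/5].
8*sqrt(3)/3375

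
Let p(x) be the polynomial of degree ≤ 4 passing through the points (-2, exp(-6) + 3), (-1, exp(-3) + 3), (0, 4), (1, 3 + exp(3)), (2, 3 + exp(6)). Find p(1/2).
((-5*exp(6) + 474 + 60*exp(3))*exp(6) - 20*exp(3) + 3)*exp(-6)/128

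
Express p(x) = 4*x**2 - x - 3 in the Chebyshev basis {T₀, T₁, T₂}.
-T₀ - T₁ + (2)T₂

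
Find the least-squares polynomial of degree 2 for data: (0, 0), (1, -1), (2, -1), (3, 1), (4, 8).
13/35 + (-117/35)x + (9/7)x²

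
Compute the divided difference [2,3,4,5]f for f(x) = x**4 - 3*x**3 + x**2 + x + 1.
11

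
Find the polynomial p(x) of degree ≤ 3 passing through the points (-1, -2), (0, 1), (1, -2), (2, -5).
x**3 - 3*x**2 - x + 1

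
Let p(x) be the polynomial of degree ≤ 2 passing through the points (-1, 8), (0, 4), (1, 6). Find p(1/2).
17/4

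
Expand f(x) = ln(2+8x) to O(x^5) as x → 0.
log(2) + 4*x - 8*x**2 + 64*x**3/3 - 64*x**4 + O(x**5)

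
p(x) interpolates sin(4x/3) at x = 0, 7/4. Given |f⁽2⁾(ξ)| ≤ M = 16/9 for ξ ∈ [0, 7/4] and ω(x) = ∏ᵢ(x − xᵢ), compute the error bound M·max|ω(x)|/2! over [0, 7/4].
49/72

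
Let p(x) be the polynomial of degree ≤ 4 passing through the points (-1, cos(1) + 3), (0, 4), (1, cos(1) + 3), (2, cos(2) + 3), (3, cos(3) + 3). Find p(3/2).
15*cos(2)/32 - 5*cos(3)/128 + 93*cos(1)/128 + 91/32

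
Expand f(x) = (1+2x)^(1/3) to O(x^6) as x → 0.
1 + 2*x/3 - 4*x**2/9 + 40*x**3/81 - 160*x**4/243 + 704*x**5/729 + O(x**6)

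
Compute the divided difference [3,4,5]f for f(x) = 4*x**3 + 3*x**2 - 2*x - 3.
51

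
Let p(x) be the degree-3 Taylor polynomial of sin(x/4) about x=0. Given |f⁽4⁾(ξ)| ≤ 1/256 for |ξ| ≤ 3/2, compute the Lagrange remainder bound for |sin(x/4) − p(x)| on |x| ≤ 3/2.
27/32768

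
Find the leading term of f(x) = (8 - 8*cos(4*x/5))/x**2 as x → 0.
64/25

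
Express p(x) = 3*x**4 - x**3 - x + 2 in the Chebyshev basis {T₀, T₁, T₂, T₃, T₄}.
(25/8)T₀ + (-7/4)T₁ + (3/2)T₂ + (-1/4)T₃ + (3/8)T₄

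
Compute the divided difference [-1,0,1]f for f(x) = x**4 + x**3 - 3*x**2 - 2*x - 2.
-2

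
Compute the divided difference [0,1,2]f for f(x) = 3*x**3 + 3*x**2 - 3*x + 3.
12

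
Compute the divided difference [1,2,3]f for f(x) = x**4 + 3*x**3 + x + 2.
43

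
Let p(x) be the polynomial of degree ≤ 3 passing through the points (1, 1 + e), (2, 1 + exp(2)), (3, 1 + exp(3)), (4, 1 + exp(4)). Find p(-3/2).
-105*exp(4)/16 - 495*exp(2)/16 + 1 + 231*e/16 + 385*exp(3)/16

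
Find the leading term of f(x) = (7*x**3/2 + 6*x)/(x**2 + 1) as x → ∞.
7*x/2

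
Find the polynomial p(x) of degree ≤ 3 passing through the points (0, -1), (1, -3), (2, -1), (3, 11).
x**3 - x**2 - 2*x - 1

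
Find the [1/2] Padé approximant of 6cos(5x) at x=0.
6/(25*x**2/2 + 1)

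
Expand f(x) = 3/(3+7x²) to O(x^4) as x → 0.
1 - 7*x**2/3 + O(x**4)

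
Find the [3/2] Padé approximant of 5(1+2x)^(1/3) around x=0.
(56*x**3/81 + 28*x**2/3 + 14*x + 5)/(8*x**2/9 + 32*x/15 + 1)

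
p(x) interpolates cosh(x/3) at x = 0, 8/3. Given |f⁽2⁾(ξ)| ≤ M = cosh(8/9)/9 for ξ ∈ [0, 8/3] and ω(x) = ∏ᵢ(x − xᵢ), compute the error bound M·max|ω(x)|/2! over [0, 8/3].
8*cosh(8/9)/81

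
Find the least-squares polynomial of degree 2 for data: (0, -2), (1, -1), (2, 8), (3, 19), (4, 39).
-73/35 + (-43/35)x + (20/7)x²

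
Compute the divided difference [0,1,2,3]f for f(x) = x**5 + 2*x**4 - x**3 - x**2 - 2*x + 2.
36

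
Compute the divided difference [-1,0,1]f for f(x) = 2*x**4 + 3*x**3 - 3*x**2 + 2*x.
-1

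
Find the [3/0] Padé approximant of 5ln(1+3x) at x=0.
15*x*(6*x**2 - 3*x + 2)/2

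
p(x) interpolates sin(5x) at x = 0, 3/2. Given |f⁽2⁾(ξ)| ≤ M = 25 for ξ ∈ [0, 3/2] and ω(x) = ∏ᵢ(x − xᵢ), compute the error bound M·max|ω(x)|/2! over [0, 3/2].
225/32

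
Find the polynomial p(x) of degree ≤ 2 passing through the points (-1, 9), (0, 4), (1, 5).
3*x**2 - 2*x + 4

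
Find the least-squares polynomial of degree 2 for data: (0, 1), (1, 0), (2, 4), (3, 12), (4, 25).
34/35 + (-22/7)x + (16/7)x²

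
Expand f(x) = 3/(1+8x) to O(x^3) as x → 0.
3 - 24*x + 192*x**2 + O(x**3)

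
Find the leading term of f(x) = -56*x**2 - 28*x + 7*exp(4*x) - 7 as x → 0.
224*x**3/3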